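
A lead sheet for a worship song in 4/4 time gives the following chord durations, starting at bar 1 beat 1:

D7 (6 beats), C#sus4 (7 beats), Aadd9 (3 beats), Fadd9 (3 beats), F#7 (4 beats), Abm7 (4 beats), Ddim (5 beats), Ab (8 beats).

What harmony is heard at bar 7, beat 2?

Beat 2 of bar 7 is beat (7−1)×4 + 2 = 26 overall.
Running totals: D7 ends at 6, C#sus4 ends at 13, Aadd9 ends at 16, Fadd9 ends at 19, F#7 ends at 23, Abm7 ends at 27.
Beat 26 falls within Abm7.

Abm7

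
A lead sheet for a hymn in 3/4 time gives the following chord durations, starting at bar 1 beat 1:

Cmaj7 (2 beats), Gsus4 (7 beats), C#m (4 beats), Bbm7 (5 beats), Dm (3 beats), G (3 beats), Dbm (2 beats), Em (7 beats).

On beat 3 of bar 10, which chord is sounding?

Em

Beat 3 of bar 10 is beat (10−1)×3 + 3 = 30 overall.
Running totals: Cmaj7 ends at 2, Gsus4 ends at 9, C#m ends at 13, Bbm7 ends at 18, Dm ends at 21, G ends at 24, Dbm ends at 26, Em ends at 33.
Beat 30 falls within Em.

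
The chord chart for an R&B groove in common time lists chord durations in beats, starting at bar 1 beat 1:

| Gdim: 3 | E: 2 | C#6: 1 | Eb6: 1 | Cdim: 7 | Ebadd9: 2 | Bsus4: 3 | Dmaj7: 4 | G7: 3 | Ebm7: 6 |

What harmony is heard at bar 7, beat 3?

Beat 3 of bar 7 is beat (7−1)×4 + 3 = 27 overall.
Running totals: Gdim ends at 3, E ends at 5, C#6 ends at 6, Eb6 ends at 7, Cdim ends at 14, Ebadd9 ends at 16, Bsus4 ends at 19, Dmaj7 ends at 23, G7 ends at 26, Ebm7 ends at 32.
Beat 27 falls within Ebm7.

Ebm7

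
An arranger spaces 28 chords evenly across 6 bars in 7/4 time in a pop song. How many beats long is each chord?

1.5 beats

6 bars × 7 beats/bar = 42 beats total.
42 beats ÷ 28 chords = 1.5 beats per chord.
(That is a dotted quarter note.)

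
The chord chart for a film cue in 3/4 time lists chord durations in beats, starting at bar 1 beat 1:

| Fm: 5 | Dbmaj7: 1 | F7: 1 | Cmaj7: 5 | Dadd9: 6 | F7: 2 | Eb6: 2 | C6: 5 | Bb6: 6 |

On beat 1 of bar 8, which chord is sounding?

Beat 1 of bar 8 is beat (8−1)×3 + 1 = 22 overall.
Running totals: Fm ends at 5, Dbmaj7 ends at 6, F7 ends at 7, Cmaj7 ends at 12, Dadd9 ends at 18, F7 ends at 20, Eb6 ends at 22.
Beat 22 falls within Eb6.

Eb6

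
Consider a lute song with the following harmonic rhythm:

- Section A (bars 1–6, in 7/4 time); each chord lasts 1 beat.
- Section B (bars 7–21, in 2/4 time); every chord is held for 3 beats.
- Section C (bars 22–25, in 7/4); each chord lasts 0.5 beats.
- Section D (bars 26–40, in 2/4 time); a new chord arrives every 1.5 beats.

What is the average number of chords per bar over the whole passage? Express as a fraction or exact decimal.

A: 6 × 7 = 42 beats ÷ 1 = 42 chords.
B: 15 × 2 = 30 beats ÷ 3 = 10 chords.
C: 4 × 7 = 28 beats ÷ 0.5 = 56 chords.
D: 15 × 2 = 30 beats ÷ 1.5 = 20 chords.
Overall: 128 chords over 40 bars → 128/40 = 3.2 chords per bar.

3.2 chords per bar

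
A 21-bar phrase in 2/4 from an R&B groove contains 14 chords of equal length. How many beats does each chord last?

3 beats

21 bars × 2 beats/bar = 42 beats total.
42 beats ÷ 14 chords = 3 beats per chord.
(That is a dotted half note.)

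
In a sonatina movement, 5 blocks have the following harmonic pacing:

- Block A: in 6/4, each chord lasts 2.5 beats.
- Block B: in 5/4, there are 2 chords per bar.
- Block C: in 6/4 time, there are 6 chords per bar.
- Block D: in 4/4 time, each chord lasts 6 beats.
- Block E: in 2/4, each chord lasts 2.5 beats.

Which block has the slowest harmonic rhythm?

Block D

A: 6/2.5 = 2.4 chords/bar.
B: 5/2.5 = 2 chords/bar.
C: 6/1 = 6 chords/bar.
D: 4/6 = 2/3 chords/bar.
E: 2/2.5 = 0.8 chords/bar.
Slowest is D at 2/3 chords/bar.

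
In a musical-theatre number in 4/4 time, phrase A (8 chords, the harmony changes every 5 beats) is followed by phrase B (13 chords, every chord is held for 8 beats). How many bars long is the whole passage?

A: 8 × 5 = 40 beats = 10 bars.
B: 13 × 8 = 104 beats = 26 bars.
Total: 10 + 26 = 36 bars.

36 bars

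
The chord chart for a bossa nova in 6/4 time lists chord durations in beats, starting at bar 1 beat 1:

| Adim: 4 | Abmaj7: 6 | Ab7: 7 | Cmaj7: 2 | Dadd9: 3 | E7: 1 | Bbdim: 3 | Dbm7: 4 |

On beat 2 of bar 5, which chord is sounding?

Bbdim

Beat 2 of bar 5 is beat (5−1)×6 + 2 = 26 overall.
Running totals: Adim ends at 4, Abmaj7 ends at 10, Ab7 ends at 17, Cmaj7 ends at 19, Dadd9 ends at 22, E7 ends at 23, Bbdim ends at 26.
Beat 26 falls within Bbdim.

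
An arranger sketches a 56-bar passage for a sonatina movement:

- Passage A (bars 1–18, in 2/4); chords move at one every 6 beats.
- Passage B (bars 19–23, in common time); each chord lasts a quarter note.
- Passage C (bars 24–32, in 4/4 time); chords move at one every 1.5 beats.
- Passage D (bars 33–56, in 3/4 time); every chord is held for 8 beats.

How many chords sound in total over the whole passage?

A: 18·2 = 36 beats, 36/6 = 6 chords.
B: 5·4 = 20 beats, 20/1 = 20 chords.
C: 9·4 = 36 beats, 36/1.5 = 24 chords.
D: 24·3 = 72 beats, 72/8 = 9 chords.
Total: 6 + 20 + 24 + 9 = 59.

59 chords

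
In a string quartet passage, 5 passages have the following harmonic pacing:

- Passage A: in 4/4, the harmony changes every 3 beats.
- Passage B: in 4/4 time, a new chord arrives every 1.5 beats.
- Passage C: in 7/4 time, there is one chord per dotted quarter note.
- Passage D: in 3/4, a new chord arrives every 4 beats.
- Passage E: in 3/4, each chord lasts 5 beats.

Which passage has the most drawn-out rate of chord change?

A: each chord is 3 beats in 4/4, so 4/3 per bar.
B: each chord is 1.5 beats in 4/4, so 8/3 per bar.
C: each chord is 1.5 beats in 7/4, so 14/3 per bar.
D: each chord is 4 beats in 3/4, so 0.75 per bar.
E: each chord is 5 beats in 3/4, so 0.6 per bar.
Slowest is E at 0.6 chords/bar.

Passage E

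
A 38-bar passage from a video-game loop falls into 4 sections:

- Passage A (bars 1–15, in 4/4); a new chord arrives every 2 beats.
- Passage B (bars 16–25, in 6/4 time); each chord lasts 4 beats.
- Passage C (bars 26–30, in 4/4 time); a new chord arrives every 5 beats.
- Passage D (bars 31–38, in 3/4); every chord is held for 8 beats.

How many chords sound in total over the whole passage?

A: 15 bars × 4 beats = 60 beats; 2 beats/chord → 30 chords.
B: 10 bars × 6 beats = 60 beats; 4 beats/chord → 15 chords.
C: 5 bars × 4 beats = 20 beats; 5 beats/chord → 4 chords.
D: 8 bars × 3 beats = 24 beats; 8 beats/chord → 3 chords.
Total: 30 + 15 + 4 + 3 = 52.

52 chords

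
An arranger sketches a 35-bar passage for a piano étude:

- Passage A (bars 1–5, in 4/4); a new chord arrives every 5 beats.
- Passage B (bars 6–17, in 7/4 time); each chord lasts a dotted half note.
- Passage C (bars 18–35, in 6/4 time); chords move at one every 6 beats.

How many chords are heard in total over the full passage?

50 chords

A: 5·4 = 20 beats, 20/5 = 4 chords.
B: 12·7 = 84 beats, 84/3 = 28 chords.
C: 18·6 = 108 beats, 108/6 = 18 chords.
Total: 4 + 28 + 18 = 50.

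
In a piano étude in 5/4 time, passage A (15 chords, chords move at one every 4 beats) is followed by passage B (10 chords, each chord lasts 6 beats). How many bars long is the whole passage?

A: 15 × 4 = 60 beats = 12 bars.
B: 10 × 6 = 60 beats = 12 bars.
Total: 12 + 12 = 24 bars.

24 bars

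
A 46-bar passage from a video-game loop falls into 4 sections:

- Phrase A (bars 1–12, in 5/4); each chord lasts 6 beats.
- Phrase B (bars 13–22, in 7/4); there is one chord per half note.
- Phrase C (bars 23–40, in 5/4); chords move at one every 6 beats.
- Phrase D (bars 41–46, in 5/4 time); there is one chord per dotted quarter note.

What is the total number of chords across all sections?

A has 60 beats and chords last 6 each, so 10 chords.
B has 70 beats and chords last 2 each, so 35 chords.
C has 90 beats and chords last 6 each, so 15 chords.
D has 30 beats and chords last 1.5 each, so 20 chords.
Total: 10 + 35 + 15 + 20 = 80.

80 chords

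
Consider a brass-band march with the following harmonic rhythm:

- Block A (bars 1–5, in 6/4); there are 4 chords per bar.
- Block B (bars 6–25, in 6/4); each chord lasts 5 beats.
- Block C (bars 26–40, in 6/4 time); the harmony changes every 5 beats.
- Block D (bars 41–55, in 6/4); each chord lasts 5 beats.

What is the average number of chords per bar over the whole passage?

A: 5 × 6 = 30 beats ÷ 1.5 = 20 chords.
B: 20 × 6 = 120 beats ÷ 5 = 24 chords.
C: 15 × 6 = 90 beats ÷ 5 = 18 chords.
D: 15 × 6 = 90 beats ÷ 5 = 18 chords.
Overall: 80 chords over 55 bars → 80/55 = 16/11 chords per bar.

16/11 chords per bar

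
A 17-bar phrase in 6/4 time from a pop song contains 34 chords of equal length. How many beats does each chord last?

3 beats

17 bars × 6 beats/bar = 102 beats total.
102 beats ÷ 34 chords = 3 beats per chord.
(That is a dotted half note.)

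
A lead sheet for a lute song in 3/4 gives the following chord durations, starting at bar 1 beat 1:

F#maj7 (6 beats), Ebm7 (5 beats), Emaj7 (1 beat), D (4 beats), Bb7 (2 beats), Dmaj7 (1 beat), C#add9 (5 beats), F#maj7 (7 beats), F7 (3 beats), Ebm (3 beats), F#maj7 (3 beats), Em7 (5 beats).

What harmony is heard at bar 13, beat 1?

Beat 1 of bar 13 is beat (13−1)×3 + 1 = 37 overall.
Running totals: F#maj7 ends at 6, Ebm7 ends at 11, Emaj7 ends at 12, D ends at 16, Bb7 ends at 18, Dmaj7 ends at 19, C#add9 ends at 24, F#maj7 ends at 31, F7 ends at 34, Ebm ends at 37.
Beat 37 falls within Ebm.

Ebm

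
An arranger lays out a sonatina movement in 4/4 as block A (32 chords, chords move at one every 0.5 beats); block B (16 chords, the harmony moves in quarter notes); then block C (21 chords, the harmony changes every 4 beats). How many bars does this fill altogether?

29 bars

A: 32 × 0.5 = 16 beats = 4 bars.
B: 16 × 1 = 16 beats = 4 bars.
C: 21 × 4 = 84 beats = 21 bars.
Total: 4 + 4 + 21 = 29 bars.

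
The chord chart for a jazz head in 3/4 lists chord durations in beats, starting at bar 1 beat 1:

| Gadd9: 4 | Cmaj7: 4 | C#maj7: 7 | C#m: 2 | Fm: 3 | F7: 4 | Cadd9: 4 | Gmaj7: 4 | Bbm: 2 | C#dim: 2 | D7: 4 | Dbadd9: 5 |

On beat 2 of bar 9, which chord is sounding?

Beat 2 of bar 9 is beat (9−1)×3 + 2 = 26 overall.
Running totals: Gadd9 ends at 4, Cmaj7 ends at 8, C#maj7 ends at 15, C#m ends at 17, Fm ends at 20, F7 ends at 24, Cadd9 ends at 28.
Beat 26 falls within Cadd9.

Cadd9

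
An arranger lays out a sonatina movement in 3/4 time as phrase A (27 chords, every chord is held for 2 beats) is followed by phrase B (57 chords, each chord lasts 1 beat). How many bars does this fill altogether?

37 bars

A: 27 × 2 = 54 beats = 18 bars.
B: 57 × 1 = 57 beats = 19 bars.
Total: 18 + 19 = 37 bars.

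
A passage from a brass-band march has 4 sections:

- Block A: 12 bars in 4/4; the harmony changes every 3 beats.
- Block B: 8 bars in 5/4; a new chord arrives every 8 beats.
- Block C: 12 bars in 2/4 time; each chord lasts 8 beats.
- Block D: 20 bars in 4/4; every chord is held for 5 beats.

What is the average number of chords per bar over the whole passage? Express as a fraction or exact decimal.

A: 12 bars of 4 beats is 48 beats; at 3 beats each that's 16 chords.
B: 8 bars of 5 beats is 40 beats; at 8 beats each that's 5 chords.
C: 12 bars of 2 beats is 24 beats; at 8 beats each that's 3 chords.
D: 20 bars of 4 beats is 80 beats; at 5 beats each that's 16 chords.
Overall: 40 chords over 52 bars → 40/52 = 10/13 chords per bar.

10/13 chords per bar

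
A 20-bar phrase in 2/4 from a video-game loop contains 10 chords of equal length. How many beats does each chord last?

20 bars × 2 beats/bar = 40 beats total.
40 beats ÷ 10 chords = 4 beats per chord.
(That is a whole note.)

4 beats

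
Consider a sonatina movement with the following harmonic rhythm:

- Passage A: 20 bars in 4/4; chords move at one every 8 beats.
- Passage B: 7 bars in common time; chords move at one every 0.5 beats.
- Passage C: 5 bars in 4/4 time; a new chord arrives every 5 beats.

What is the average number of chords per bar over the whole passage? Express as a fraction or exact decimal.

35/16 chords per bar

A: 20 × 4 = 80 beats ÷ 8 = 10 chords.
B: 7 × 4 = 28 beats ÷ 0.5 = 56 chords.
C: 5 × 4 = 20 beats ÷ 5 = 4 chords.
Overall: 70 chords over 32 bars → 70/32 = 35/16 chords per bar.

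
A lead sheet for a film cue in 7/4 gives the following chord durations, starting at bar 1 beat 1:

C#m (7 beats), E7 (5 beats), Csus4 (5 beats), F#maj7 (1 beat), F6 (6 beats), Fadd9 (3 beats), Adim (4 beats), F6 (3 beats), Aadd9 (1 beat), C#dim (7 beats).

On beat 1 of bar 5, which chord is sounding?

Adim

Beat 1 of bar 5 is beat (5−1)×7 + 1 = 29 overall.
Running totals: C#m ends at 7, E7 ends at 12, Csus4 ends at 17, F#maj7 ends at 18, F6 ends at 24, Fadd9 ends at 27, Adim ends at 31.
Beat 29 falls within Adim.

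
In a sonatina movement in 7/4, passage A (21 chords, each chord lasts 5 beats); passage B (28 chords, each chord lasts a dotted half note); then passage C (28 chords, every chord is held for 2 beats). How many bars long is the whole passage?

A: 21 × 5 = 105 beats = 15 bars.
B: 28 × 3 = 84 beats = 12 bars.
C: 28 × 2 = 56 beats = 8 bars.
Total: 15 + 12 + 8 = 35 bars.

35 bars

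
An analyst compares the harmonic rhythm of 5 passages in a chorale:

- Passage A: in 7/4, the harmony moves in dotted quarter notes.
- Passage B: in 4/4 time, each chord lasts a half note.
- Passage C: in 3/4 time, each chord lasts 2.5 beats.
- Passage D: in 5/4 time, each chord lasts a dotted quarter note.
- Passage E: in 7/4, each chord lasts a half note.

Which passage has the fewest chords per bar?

A: each chord is 1.5 beats in 7/4, so 14/3 per bar.
B: each chord is 2 beats in 4/4, so 2 per bar.
C: each chord is 2.5 beats in 3/4, so 1.2 per bar.
D: each chord is 1.5 beats in 5/4, so 10/3 per bar.
E: each chord is 2 beats in 7/4, so 3.5 per bar.
Slowest is C at 1.2 chords/bar.

Passage C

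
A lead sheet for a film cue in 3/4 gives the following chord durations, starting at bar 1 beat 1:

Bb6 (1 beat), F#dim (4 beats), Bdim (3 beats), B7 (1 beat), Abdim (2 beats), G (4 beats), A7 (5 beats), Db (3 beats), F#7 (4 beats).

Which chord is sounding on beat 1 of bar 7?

Beat 1 of bar 7 is beat (7−1)×3 + 1 = 19 overall.
Running totals: Bb6 ends at 1, F#dim ends at 5, Bdim ends at 8, B7 ends at 9, Abdim ends at 11, G ends at 15, A7 ends at 20.
Beat 19 falls within A7.

A7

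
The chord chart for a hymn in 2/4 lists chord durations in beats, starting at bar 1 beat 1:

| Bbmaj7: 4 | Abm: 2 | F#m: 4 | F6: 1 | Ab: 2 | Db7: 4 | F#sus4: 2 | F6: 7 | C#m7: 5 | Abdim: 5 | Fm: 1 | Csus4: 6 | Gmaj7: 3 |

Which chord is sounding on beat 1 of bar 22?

Csus4

Beat 1 of bar 22 is beat (22−1)×2 + 1 = 43 overall.
Running totals: Bbmaj7 ends at 4, Abm ends at 6, F#m ends at 10, F6 ends at 11, Ab ends at 13, Db7 ends at 17, F#sus4 ends at 19, F6 ends at 26, C#m7 ends at 31, Abdim ends at 36, Fm ends at 37, Csus4 ends at 43.
Beat 43 falls within Csus4.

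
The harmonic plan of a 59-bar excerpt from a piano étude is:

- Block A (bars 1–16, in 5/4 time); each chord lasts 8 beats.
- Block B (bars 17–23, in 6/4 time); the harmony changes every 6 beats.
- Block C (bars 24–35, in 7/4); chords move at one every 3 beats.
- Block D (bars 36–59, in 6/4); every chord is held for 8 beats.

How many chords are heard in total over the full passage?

A: 16·5 = 80 beats, 80/8 = 10 chords.
B: 7·6 = 42 beats, 42/6 = 7 chords.
C: 12·7 = 84 beats, 84/3 = 28 chords.
D: 24·6 = 144 beats, 144/8 = 18 chords.
Total: 10 + 7 + 28 + 18 = 63.

63 chords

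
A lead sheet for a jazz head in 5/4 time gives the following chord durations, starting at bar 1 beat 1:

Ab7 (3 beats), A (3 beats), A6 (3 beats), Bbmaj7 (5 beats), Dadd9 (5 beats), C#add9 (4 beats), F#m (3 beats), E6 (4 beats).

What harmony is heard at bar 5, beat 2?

C#add9

Beat 2 of bar 5 is beat (5−1)×5 + 2 = 22 overall.
Running totals: Ab7 ends at 3, A ends at 6, A6 ends at 9, Bbmaj7 ends at 14, Dadd9 ends at 19, C#add9 ends at 23.
Beat 22 falls within C#add9.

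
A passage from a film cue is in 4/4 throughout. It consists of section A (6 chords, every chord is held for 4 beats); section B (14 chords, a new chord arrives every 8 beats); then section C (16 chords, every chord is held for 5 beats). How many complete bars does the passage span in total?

54 bars

A: 6 × 4 = 24 beats = 6 bars.
B: 14 × 8 = 112 beats = 28 bars.
C: 16 × 5 = 80 beats = 20 bars.
Total: 6 + 28 + 20 = 54 bars.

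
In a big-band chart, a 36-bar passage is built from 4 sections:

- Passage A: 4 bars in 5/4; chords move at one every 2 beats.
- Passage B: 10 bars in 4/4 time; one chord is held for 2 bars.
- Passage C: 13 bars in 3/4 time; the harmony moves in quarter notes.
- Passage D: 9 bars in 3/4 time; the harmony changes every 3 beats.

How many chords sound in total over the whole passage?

A: 4 bars × 5 beats = 20 beats; 2 beats/chord → 10 chords.
B: 10 bars × 4 beats = 40 beats; 8 beats/chord → 5 chords.
C: 13 bars × 3 beats = 39 beats; 1 beat/chord → 39 chords.
D: 9 bars × 3 beats = 27 beats; 3 beats/chord → 9 chords.
Total: 10 + 5 + 39 + 9 = 63.

63 chords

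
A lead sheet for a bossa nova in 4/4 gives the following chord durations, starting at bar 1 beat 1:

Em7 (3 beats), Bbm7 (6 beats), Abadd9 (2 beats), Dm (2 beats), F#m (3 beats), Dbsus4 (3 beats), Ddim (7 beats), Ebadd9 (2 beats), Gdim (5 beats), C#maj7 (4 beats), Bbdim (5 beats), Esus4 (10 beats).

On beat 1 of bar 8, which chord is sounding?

Beat 1 of bar 8 is beat (8−1)×4 + 1 = 29 overall.
Running totals: Em7 ends at 3, Bbm7 ends at 9, Abadd9 ends at 11, Dm ends at 13, F#m ends at 16, Dbsus4 ends at 19, Ddim ends at 26, Ebadd9 ends at 28, Gdim ends at 33.
Beat 29 falls within Gdim.

Gdim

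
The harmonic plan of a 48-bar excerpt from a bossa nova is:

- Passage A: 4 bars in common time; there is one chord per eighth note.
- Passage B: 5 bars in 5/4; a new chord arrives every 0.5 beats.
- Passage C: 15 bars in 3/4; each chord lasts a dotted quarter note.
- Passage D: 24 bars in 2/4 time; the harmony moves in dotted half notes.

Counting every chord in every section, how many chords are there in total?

128 chords

A has 16 beats and chords last 0.5 each, so 32 chords.
B has 25 beats and chords last 0.5 each, so 50 chords.
C has 45 beats and chords last 1.5 each, so 30 chords.
D has 48 beats and chords last 3 each, so 16 chords.
Total: 32 + 50 + 30 + 16 = 128.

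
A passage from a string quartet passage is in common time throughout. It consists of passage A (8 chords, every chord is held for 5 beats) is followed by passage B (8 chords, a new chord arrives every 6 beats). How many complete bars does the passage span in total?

A: 8 × 5 = 40 beats = 10 bars.
B: 8 × 6 = 48 beats = 12 bars.
Total: 10 + 12 = 22 bars.

22 bars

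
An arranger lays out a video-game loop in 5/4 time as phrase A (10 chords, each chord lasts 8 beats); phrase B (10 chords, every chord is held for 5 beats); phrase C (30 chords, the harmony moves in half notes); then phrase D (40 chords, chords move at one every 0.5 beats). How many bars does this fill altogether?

A: 10 × 8 = 80 beats = 16 bars.
B: 10 × 5 = 50 beats = 10 bars.
C: 30 × 2 = 60 beats = 12 bars.
D: 40 × 0.5 = 20 beats = 4 bars.
Total: 16 + 10 + 12 + 4 = 42 bars.

42 bars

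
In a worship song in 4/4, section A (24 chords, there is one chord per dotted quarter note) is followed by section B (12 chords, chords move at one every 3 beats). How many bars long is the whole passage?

A: 24 × 1.5 = 36 beats = 9 bars.
B: 12 × 3 = 36 beats = 9 bars.
Total: 9 + 9 = 18 bars.

18 bars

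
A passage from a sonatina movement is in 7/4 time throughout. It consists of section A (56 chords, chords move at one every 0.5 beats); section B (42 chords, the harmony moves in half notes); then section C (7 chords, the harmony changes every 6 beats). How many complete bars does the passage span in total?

A: 56 × 0.5 = 28 beats = 4 bars.
B: 42 × 2 = 84 beats = 12 bars.
C: 7 × 6 = 42 beats = 6 bars.
Total: 4 + 12 + 6 = 22 bars.

22 bars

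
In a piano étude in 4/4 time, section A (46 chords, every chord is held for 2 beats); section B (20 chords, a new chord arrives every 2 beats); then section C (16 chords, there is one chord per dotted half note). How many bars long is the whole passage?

A: 46 × 2 = 92 beats = 23 bars.
B: 20 × 2 = 40 beats = 10 bars.
C: 16 × 3 = 48 beats = 12 bars.
Total: 23 + 10 + 12 = 45 bars.

45 bars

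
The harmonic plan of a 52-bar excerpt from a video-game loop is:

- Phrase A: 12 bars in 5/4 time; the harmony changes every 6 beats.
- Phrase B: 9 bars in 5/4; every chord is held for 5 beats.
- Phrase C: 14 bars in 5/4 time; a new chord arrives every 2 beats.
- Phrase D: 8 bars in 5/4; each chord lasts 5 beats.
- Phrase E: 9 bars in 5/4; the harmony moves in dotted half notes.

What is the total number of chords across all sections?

A: 12·5 = 60 beats, 60/6 = 10 chords.
B: 9·5 = 45 beats, 45/5 = 9 chords.
C: 14·5 = 70 beats, 70/2 = 35 chords.
D: 8·5 = 40 beats, 40/5 = 8 chords.
E: 9·5 = 45 beats, 45/3 = 15 chords.
Total: 10 + 9 + 35 + 8 + 15 = 77.

77 chords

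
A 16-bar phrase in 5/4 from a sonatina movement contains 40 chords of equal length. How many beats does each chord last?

16 bars × 5 beats/bar = 80 beats total.
80 beats ÷ 40 chords = 2 beats per chord.
(That is a half note.)

2 beats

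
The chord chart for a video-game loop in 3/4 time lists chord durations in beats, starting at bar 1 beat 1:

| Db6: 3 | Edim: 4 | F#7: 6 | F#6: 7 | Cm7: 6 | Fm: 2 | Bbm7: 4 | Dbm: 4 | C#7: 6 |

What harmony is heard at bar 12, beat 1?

Dbm

Beat 1 of bar 12 is beat (12−1)×3 + 1 = 34 overall.
Running totals: Db6 ends at 3, Edim ends at 7, F#7 ends at 13, F#6 ends at 20, Cm7 ends at 26, Fm ends at 28, Bbm7 ends at 32, Dbm ends at 36.
Beat 34 falls within Dbm.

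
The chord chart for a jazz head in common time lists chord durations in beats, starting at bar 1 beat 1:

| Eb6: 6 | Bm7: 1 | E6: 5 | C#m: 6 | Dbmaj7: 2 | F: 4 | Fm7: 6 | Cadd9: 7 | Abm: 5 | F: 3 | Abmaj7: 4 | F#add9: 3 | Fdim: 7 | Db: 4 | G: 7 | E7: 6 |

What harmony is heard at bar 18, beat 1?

G

Beat 1 of bar 18 is beat (18−1)×4 + 1 = 69 overall.
Running totals: Eb6 ends at 6, Bm7 ends at 7, E6 ends at 12, C#m ends at 18, Dbmaj7 ends at 20, F ends at 24, Fm7 ends at 30, Cadd9 ends at 37, Abm ends at 42, F ends at 45, Abmaj7 ends at 49, F#add9 ends at 52, Fdim ends at 59, Db ends at 63, G ends at 70.
Beat 69 falls within G.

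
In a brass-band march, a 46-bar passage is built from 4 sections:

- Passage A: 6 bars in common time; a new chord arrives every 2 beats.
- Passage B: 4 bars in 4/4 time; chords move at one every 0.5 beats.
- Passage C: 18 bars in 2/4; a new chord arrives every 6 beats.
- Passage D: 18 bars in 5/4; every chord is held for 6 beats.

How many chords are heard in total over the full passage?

65 chords

A: 6·4 = 24 beats, 24/2 = 12 chords.
B: 4·4 = 16 beats, 16/0.5 = 32 chords.
C: 18·2 = 36 beats, 36/6 = 6 chords.
D: 18·5 = 90 beats, 90/6 = 15 chords.
Total: 12 + 32 + 6 + 15 = 65.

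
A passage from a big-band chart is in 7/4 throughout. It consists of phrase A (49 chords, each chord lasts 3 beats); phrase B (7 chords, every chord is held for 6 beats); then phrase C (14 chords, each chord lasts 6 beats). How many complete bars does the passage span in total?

39 bars

A: 49 × 3 = 147 beats = 21 bars.
B: 7 × 6 = 42 beats = 6 bars.
C: 14 × 6 = 84 beats = 12 bars.
Total: 21 + 6 + 12 = 39 bars.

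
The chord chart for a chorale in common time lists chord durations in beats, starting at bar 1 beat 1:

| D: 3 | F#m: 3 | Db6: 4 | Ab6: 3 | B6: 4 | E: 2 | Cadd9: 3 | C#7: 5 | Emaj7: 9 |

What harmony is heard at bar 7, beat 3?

Beat 3 of bar 7 is beat (7−1)×4 + 3 = 27 overall.
Running totals: D ends at 3, F#m ends at 6, Db6 ends at 10, Ab6 ends at 13, B6 ends at 17, E ends at 19, Cadd9 ends at 22, C#7 ends at 27.
Beat 27 falls within C#7.

C#7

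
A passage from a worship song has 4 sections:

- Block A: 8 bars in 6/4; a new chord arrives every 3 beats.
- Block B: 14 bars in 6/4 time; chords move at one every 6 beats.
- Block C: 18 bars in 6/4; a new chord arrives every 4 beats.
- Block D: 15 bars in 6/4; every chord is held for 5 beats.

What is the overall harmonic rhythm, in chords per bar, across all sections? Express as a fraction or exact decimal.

A: 8 × 6 = 48 beats ÷ 3 = 16 chords.
B: 14 × 6 = 84 beats ÷ 6 = 14 chords.
C: 18 × 6 = 108 beats ÷ 4 = 27 chords.
D: 15 × 6 = 90 beats ÷ 5 = 18 chords.
Overall: 75 chords over 55 bars → 75/55 = 15/11 chords per bar.

15/11 chords per bar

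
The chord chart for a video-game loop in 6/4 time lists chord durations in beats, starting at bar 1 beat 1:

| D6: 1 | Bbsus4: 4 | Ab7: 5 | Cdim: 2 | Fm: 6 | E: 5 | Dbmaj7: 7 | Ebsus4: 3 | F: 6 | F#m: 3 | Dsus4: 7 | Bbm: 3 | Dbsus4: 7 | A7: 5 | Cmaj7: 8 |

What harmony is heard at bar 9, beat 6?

Dbsus4

Beat 6 of bar 9 is beat (9−1)×6 + 6 = 54 overall.
Running totals: D6 ends at 1, Bbsus4 ends at 5, Ab7 ends at 10, Cdim ends at 12, Fm ends at 18, E ends at 23, Dbmaj7 ends at 30, Ebsus4 ends at 33, F ends at 39, F#m ends at 42, Dsus4 ends at 49, Bbm ends at 52, Dbsus4 ends at 59.
Beat 54 falls within Dbsus4.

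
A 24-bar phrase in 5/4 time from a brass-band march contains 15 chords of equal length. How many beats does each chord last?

24 bars × 5 beats/bar = 120 beats total.
120 beats ÷ 15 chords = 8 beats per chord.

8 beats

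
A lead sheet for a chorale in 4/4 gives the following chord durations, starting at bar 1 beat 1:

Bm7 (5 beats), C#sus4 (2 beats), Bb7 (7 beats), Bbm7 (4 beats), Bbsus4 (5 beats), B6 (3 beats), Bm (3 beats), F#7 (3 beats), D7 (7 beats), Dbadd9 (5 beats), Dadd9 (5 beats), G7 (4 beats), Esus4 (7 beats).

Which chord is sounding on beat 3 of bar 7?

Bm

Beat 3 of bar 7 is beat (7−1)×4 + 3 = 27 overall.
Running totals: Bm7 ends at 5, C#sus4 ends at 7, Bb7 ends at 14, Bbm7 ends at 18, Bbsus4 ends at 23, B6 ends at 26, Bm ends at 29.
Beat 27 falls within Bm.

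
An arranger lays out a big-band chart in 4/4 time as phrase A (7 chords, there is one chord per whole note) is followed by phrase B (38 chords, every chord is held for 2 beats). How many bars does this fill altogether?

26 bars

A: 7 × 4 = 28 beats = 7 bars.
B: 38 × 2 = 76 beats = 19 bars.
Total: 7 + 19 = 26 bars.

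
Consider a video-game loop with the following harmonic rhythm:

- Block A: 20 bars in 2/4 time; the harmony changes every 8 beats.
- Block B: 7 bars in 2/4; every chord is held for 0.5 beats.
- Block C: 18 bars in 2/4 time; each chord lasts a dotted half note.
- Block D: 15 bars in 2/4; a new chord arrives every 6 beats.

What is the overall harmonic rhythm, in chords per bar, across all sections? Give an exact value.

A: 20 × 2 = 40 beats ÷ 8 = 5 chords.
B: 7 × 2 = 14 beats ÷ 0.5 = 28 chords.
C: 18 × 2 = 36 beats ÷ 3 = 12 chords.
D: 15 × 2 = 30 beats ÷ 6 = 5 chords.
Overall: 50 chords over 60 bars → 50/60 = 5/6 chords per bar.

5/6 chords per bar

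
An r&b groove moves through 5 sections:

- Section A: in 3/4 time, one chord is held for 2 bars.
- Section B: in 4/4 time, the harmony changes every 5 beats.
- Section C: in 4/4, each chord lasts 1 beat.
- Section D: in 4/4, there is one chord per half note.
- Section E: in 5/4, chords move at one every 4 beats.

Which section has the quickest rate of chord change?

Section C

A: each chord is 6 beats in 3/4, so 0.5 per bar.
B: each chord is 5 beats in 4/4, so 0.8 per bar.
C: each chord is 1 beat in 4/4, so 4 per bar.
D: each chord is 2 beats in 4/4, so 2 per bar.
E: each chord is 4 beats in 5/4, so 1.25 per bar.
Fastest is C at 4 chords/bar.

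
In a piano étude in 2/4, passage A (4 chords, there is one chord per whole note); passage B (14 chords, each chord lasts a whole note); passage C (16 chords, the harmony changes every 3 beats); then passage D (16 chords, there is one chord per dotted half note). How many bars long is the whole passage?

A: 4 × 4 = 16 beats = 8 bars.
B: 14 × 4 = 56 beats = 28 bars.
C: 16 × 3 = 48 beats = 24 bars.
D: 16 × 3 = 48 beats = 24 bars.
Total: 8 + 28 + 24 + 24 = 84 bars.

84 bars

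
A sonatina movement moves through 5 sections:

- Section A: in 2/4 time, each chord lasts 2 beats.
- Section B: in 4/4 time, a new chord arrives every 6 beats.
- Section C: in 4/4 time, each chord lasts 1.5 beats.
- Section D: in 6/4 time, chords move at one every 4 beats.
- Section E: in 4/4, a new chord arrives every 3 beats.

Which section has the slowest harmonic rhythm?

Section B

A: 2 beats/bar ÷ 2 beats/chord = 1 chord/bar.
B: 4 beats/bar ÷ 6 beats/chord = 2/3 chords/bar.
C: 4 beats/bar ÷ 1.5 beats/chord = 8/3 chords/bar.
D: 6 beats/bar ÷ 4 beats/chord = 1.5 chords/bar.
E: 4 beats/bar ÷ 3 beats/chord = 4/3 chords/bar.
Slowest is B at 2/3 chords/bar.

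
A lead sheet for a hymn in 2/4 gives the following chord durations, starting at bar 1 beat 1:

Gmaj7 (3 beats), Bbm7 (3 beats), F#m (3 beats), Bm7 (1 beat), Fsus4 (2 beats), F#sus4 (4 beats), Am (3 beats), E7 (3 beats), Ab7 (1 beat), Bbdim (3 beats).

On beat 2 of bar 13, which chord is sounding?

Bbdim

Beat 2 of bar 13 is beat (13−1)×2 + 2 = 26 overall.
Running totals: Gmaj7 ends at 3, Bbm7 ends at 6, F#m ends at 9, Bm7 ends at 10, Fsus4 ends at 12, F#sus4 ends at 16, Am ends at 19, E7 ends at 22, Ab7 ends at 23, Bbdim ends at 26.
Beat 26 falls within Bbdim.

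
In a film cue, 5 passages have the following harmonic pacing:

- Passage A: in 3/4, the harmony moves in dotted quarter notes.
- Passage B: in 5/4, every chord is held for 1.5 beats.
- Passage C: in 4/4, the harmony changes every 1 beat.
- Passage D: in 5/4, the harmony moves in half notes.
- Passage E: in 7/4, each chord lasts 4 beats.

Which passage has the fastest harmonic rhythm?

Passage C

A: 3 beats/bar ÷ 1.5 beats/chord = 2 chords/bar.
B: 5 beats/bar ÷ 1.5 beats/chord = 10/3 chords/bar.
C: 4 beats/bar ÷ 1 beat/chord = 4 chords/bar.
D: 5 beats/bar ÷ 2 beats/chord = 2.5 chords/bar.
E: 7 beats/bar ÷ 4 beats/chord = 1.75 chords/bar.
Fastest is C at 4 chords/bar.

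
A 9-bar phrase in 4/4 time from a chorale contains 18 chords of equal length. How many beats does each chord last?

2 beats

9 bars × 4 beats/bar = 36 beats total.
36 beats ÷ 18 chords = 2 beats per chord.
(That is a half note.)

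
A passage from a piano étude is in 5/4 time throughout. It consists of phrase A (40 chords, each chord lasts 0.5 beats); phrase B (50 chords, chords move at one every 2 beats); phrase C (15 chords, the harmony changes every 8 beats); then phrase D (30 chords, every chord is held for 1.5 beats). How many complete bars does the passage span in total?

A: 40 × 0.5 = 20 beats = 4 bars.
B: 50 × 2 = 100 beats = 20 bars.
C: 15 × 8 = 120 beats = 24 bars.
D: 30 × 1.5 = 45 beats = 9 bars.
Total: 4 + 20 + 24 + 9 = 57 bars.

57 bars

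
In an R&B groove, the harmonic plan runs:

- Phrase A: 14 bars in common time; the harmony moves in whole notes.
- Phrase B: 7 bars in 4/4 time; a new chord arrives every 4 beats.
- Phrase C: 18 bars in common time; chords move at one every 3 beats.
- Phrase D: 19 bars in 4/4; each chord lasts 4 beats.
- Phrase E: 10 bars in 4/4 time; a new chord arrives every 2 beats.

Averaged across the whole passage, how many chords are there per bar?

21/17 chords per bar

A: 14 bars of 4 beats is 56 beats; at 4 beats each that's 14 chords.
B: 7 bars of 4 beats is 28 beats; at 4 beats each that's 7 chords.
C: 18 bars of 4 beats is 72 beats; at 3 beats each that's 24 chords.
D: 19 bars of 4 beats is 76 beats; at 4 beats each that's 19 chords.
E: 10 bars of 4 beats is 40 beats; at 2 beats each that's 20 chords.
Overall: 84 chords over 68 bars → 84/68 = 21/17 chords per bar.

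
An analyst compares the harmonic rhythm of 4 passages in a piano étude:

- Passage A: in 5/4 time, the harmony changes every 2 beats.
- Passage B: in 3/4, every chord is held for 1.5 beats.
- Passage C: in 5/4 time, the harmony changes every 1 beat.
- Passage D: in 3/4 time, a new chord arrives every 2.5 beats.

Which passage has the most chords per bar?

A: 5 beats/bar ÷ 2 beats/chord = 2.5 chords/bar.
B: 3 beats/bar ÷ 1.5 beats/chord = 2 chords/bar.
C: 5 beats/bar ÷ 1 beat/chord = 5 chords/bar.
D: 3 beats/bar ÷ 2.5 beats/chord = 1.2 chords/bar.
Fastest is C at 5 chords/bar.

Passage C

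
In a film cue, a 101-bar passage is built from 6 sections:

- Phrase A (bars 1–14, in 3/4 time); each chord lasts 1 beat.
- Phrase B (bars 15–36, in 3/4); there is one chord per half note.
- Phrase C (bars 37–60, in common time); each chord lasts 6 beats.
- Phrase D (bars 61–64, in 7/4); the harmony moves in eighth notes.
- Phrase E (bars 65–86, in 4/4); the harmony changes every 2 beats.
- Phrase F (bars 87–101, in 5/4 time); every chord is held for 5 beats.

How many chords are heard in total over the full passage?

A has 42 beats and chords last 1 each, so 42 chords.
B has 66 beats and chords last 2 each, so 33 chords.
C has 96 beats and chords last 6 each, so 16 chords.
D has 28 beats and chords last 0.5 each, so 56 chords.
E has 88 beats and chords last 2 each, so 44 chords.
F has 75 beats and chords last 5 each, so 15 chords.
Total: 42 + 33 + 16 + 56 + 44 + 15 = 206.

206 chords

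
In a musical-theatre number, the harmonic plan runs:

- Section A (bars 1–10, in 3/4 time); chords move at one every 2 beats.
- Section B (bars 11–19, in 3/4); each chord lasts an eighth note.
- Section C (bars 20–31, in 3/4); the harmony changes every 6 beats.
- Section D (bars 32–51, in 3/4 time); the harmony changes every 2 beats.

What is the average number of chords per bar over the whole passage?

35/17 chords per bar

A: 10 bars of 3 beats is 30 beats; at 2 beats each that's 15 chords.
B: 9 bars of 3 beats is 27 beats; at 0.5 beats each that's 54 chords.
C: 12 bars of 3 beats is 36 beats; at 6 beats each that's 6 chords.
D: 20 bars of 3 beats is 60 beats; at 2 beats each that's 30 chords.
Overall: 105 chords over 51 bars → 105/51 = 35/17 chords per bar.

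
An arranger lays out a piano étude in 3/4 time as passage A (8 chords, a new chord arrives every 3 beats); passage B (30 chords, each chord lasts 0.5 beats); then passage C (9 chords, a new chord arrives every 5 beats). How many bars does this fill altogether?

A: 8 × 3 = 24 beats = 8 bars.
B: 30 × 0.5 = 15 beats = 5 bars.
C: 9 × 5 = 45 beats = 15 bars.
Total: 8 + 5 + 15 = 28 bars.

28 bars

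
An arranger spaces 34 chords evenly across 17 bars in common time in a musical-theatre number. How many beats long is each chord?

2 beats

17 bars × 4 beats/bar = 68 beats total.
68 beats ÷ 34 chords = 2 beats per chord.
(That is a half note.)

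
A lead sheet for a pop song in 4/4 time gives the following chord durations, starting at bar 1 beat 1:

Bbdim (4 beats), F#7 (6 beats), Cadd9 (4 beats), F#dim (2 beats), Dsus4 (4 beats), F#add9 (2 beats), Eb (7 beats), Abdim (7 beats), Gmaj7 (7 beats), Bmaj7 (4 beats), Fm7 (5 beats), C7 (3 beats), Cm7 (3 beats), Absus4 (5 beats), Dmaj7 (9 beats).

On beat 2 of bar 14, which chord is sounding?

C7

Beat 2 of bar 14 is beat (14−1)×4 + 2 = 54 overall.
Running totals: Bbdim ends at 4, F#7 ends at 10, Cadd9 ends at 14, F#dim ends at 16, Dsus4 ends at 20, F#add9 ends at 22, Eb ends at 29, Abdim ends at 36, Gmaj7 ends at 43, Bmaj7 ends at 47, Fm7 ends at 52, C7 ends at 55.
Beat 54 falls within C7.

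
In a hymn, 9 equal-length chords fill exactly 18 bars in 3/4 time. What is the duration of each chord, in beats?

18 bars × 3 beats/bar = 54 beats total.
54 beats ÷ 9 chords = 6 beats per chord.

6 beats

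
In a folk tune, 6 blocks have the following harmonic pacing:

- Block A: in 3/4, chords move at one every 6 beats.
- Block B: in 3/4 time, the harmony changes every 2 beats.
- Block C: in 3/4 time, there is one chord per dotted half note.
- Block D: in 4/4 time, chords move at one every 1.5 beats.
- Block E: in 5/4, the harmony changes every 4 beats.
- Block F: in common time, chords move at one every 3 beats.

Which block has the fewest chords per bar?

A: 3/6 = 0.5 chords/bar.
B: 3/2 = 1.5 chords/bar.
C: 3/3 = 1 chord/bar.
D: 4/1.5 = 8/3 chords/bar.
E: 5/4 = 1.25 chords/bar.
F: 4/3 = 4/3 chords/bar.
Slowest is A at 0.5 chords/bar.

Block A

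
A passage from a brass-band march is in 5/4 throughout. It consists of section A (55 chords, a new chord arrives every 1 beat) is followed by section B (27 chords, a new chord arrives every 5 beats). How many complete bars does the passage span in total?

38 bars

A: 55 × 1 = 55 beats = 11 bars.
B: 27 × 5 = 135 beats = 27 bars.
Total: 11 + 27 = 38 bars.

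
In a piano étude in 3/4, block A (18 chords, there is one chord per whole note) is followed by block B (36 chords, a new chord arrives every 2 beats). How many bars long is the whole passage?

A: 18 × 4 = 72 beats = 24 bars.
B: 36 × 2 = 72 beats = 24 bars.
Total: 24 + 24 = 48 bars.

48 bars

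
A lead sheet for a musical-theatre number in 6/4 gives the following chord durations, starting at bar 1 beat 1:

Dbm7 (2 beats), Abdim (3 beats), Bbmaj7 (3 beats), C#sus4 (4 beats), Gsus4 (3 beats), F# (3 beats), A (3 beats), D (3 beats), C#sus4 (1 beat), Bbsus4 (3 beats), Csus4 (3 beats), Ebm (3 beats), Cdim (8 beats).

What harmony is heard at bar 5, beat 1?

C#sus4

Beat 1 of bar 5 is beat (5−1)×6 + 1 = 25 overall.
Running totals: Dbm7 ends at 2, Abdim ends at 5, Bbmaj7 ends at 8, C#sus4 ends at 12, Gsus4 ends at 15, F# ends at 18, A ends at 21, D ends at 24, C#sus4 ends at 25.
Beat 25 falls within C#sus4.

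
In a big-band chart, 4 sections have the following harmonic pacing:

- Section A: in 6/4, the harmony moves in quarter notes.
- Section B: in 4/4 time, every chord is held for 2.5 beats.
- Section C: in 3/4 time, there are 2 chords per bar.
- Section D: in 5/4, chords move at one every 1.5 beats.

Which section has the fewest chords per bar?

A: 6/1 = 6 chords/bar.
B: 4/2.5 = 1.6 chords/bar.
C: 3/1.5 = 2 chords/bar.
D: 5/1.5 = 10/3 chords/bar.
Slowest is B at 1.6 chords/bar.

Section B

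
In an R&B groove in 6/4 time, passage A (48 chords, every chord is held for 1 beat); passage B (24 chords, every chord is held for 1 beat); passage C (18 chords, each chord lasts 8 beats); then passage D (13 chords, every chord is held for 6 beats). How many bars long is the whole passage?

A: 48 × 1 = 48 beats = 8 bars.
B: 24 × 1 = 24 beats = 4 bars.
C: 18 × 8 = 144 beats = 24 bars.
D: 13 × 6 = 78 beats = 13 bars.
Total: 8 + 4 + 24 + 13 = 49 bars.

49 bars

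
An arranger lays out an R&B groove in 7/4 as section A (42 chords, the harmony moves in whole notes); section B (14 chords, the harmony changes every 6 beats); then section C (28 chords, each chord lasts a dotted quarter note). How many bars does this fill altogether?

A: 42 × 4 = 168 beats = 24 bars.
B: 14 × 6 = 84 beats = 12 bars.
C: 28 × 1.5 = 42 beats = 6 bars.
Total: 24 + 12 + 6 = 42 bars.

42 bars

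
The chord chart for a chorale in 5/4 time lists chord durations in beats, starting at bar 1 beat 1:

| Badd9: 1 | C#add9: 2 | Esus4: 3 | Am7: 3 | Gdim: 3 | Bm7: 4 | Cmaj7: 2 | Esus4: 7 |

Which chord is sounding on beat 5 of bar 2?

Gdim

Beat 5 of bar 2 is beat (2−1)×5 + 5 = 10 overall.
Running totals: Badd9 ends at 1, C#add9 ends at 3, Esus4 ends at 6, Am7 ends at 9, Gdim ends at 12.
Beat 10 falls within Gdim.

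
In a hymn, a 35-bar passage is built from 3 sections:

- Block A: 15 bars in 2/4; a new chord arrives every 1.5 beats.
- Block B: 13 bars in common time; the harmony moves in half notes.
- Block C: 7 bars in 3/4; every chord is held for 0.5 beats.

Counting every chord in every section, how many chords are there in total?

A has 30 beats and chords last 1.5 each, so 20 chords.
B has 52 beats and chords last 2 each, so 26 chords.
C has 21 beats and chords last 0.5 each, so 42 chords.
Total: 20 + 26 + 42 = 88.

88 chords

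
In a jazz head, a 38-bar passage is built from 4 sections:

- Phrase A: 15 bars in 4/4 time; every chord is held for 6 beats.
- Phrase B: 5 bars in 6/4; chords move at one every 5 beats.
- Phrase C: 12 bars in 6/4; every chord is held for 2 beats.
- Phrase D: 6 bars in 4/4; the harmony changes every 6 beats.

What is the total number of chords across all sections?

A: 15 bars × 4 beats = 60 beats; 6 beats/chord → 10 chords.
B: 5 bars × 6 beats = 30 beats; 5 beats/chord → 6 chords.
C: 12 bars × 6 beats = 72 beats; 2 beats/chord → 36 chords.
D: 6 bars × 4 beats = 24 beats; 6 beats/chord → 4 chords.
Total: 10 + 6 + 36 + 4 = 56.

56 chords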